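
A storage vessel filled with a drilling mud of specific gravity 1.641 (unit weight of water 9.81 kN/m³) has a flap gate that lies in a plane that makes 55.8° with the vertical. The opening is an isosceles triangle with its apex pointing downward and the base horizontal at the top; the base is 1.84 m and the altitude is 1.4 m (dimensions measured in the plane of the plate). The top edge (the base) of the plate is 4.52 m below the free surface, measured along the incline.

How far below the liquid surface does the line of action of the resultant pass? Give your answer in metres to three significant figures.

γ = 1.641 × 9.81 = 16.09821 kN/m³.
The plate makes 55.8° with the vertical, i.e. θ = 90° − 55.8° = 34.2° to the horizontal. Measuring y along the incline from the free-surface line, vertical depth h = y·sinθ with sinθ = 0.562083.
With the apex down, the centroid sits h/3 = 1.4/3 = 0.466667 m below the base (the top edge), so y_c = 4.52 + 0.466667 = 4.98667 m and h_c = 4.98667 × 0.562083 = 2.80292 m.
A = ½ × 1.84 × 1.4 = 1.288 m².
Resultant F = γ·h_c·A = 16.09821 × 2.80292 × 1.288 = 58.1171 kN.
I_c = b·h³/36 = 1.84 × 1.4³/36 = 0.140249 m⁴.
Centre of pressure: y_p = y_c + I_c/(y_c·A) = 4.98667 + 0.140249/(4.98667 × 1.288) = 4.98667 + 0.021836 = 5.00851 m along the plane.
Vertically, h_p = y_p·sinθ = 5.00851 × 0.562083 = 2.8152 m.

h_p = 2.82 m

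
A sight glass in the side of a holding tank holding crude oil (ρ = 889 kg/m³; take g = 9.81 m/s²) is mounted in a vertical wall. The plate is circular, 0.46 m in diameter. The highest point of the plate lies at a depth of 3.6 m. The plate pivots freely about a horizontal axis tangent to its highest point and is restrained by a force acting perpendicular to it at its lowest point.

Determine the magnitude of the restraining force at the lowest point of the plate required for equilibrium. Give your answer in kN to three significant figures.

P ≈ 2.82 kN

γ = ρg = 889 × 9.81 / 1000 = 8.72109 kN/m³.
The centroid is at the centre, 0.23 m below the top of the plate, so the centroid depth is h_c = 3.6 + 0.23 = 3.83 m.
A = π(0.23)² = 0.16619 m².
Resultant F = γ·h_c·A = 8.72109 × 3.83 × 0.16619 = 5.55104 kN.
I_c = πr⁴/4 = π × 0.23⁴/4 = 0.00219787 m⁴.
Centre of pressure: y_p = y_c + I_c/(y_c·A) = 3.83 + 0.00219787/(3.83 × 0.16619) = 3.83 + 0.00345301 = 3.83345 m along the plane.
The resultant acts 0.23 + 0.00345301 = 0.233453 m (along the plate) below the hinge at the top edge, so the moment about the hinge is M = F × 0.233453 = 5.55104 × 0.233453 = 1.29591 kN·m.
A normal force at the bottom, 0.46 m from the hinge, must supply this moment: P = 1.29591/0.46 = 2.8172 kN.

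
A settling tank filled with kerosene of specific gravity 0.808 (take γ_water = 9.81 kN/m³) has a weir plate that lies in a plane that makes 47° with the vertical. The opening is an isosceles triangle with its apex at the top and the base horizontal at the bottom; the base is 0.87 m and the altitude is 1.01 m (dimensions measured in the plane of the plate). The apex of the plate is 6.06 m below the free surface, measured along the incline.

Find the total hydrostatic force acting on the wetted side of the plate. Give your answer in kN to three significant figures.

F ≈ 16.0 kN

γ = 0.808 × 9.81 = 7.92648 kN/m³.
The plate makes 47° with the vertical, i.e. θ = 90° − 47° = 43° to the horizontal. Measuring y along the incline from the free-surface line, vertical depth h = y·sinθ with sinθ = 0.681998.
With the apex up, the centroid sits 2h/3 = 2 × 1.01/3 = 0.673333 m below the apex, so y_c = 6.06 + 0.673333 = 6.73333 m and h_c = 6.73333 × 0.681998 = 4.59212 m.
A = ½ × 0.87 × 1.01 = 0.43935 m².
Resultant F = γ·h_c·A = 7.92648 × 4.59212 × 0.43935 = 15.9921 kN.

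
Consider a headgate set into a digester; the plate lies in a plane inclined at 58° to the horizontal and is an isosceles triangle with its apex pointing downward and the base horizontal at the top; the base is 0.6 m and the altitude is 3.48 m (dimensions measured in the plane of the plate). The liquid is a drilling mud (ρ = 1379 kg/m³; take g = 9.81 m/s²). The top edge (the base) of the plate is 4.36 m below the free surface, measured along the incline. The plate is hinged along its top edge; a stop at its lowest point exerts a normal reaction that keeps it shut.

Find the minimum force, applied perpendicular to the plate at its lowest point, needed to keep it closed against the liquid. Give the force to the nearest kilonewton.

P ≈ 24 kN

γ = ρg = 1379 × 9.81 / 1000 = 13.52799 kN/m³.
Let θ = 58° be the plate's angle to the horizontal; measure y along the incline from where the plane meets the free surface. Vertical depth h = y·sinθ with sinθ = 0.848048.
With the apex down, the centroid sits h/3 = 3.48/3 = 1.16 m below the base (the top edge), so y_c = 4.36 + 1.16 = 5.52 m and h_c = 5.52 × 0.848048 = 4.68122 m.
A = ½ × 0.6 × 3.48 = 1.044 m².
Resultant F = γ·h_c·A = 13.52799 × 4.68122 × 1.044 = 66.1139 kN.
I_c = b·h³/36 = 0.6 × 3.48³/36 = 0.702403 m⁴.
Centre of pressure: y_p = y_c + I_c/(y_c·A) = 5.52 + 0.702403/(5.52 × 1.044) = 5.52 + 0.121884 = 5.64188 m along the plane.
The resultant acts 1.16 + 0.121884 = 1.28188 m (along the plate) below the hinge at the top edge, so the moment about the hinge is M = F × 1.28188 = 66.1139 × 1.28188 = 84.7501 kN·m.
A normal force at the bottom, 3.48 m from the hinge, must supply this moment: P = 84.7501/3.48 = 24.3535 kN.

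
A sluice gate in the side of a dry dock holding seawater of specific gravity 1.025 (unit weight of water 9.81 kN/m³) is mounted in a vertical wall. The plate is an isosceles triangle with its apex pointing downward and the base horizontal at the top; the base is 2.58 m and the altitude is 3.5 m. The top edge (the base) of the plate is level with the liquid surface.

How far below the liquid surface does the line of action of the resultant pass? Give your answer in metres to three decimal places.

γ = 1.025 × 9.81 = 10.05525 kN/m³.
With the apex down, the centroid sits h/3 = 3.5/3 = 1.16667 m below the base (the top edge), so the centroid depth is h_c = 1.16667 m.
A = ½ × 2.58 × 3.5 = 4.515 m².
Resultant F = γ·h_c·A = 10.05525 × 1.16667 × 4.515 = 52.9662 kN.
I_c = b·h³/36 = 2.58 × 3.5³/36 = 3.07271 m⁴.
Centre of pressure: y_p = y_c + I_c/(y_c·A) = 1.16667 + 3.07271/(1.16667 × 4.515) = 1.16667 + 0.583332 = 1.75 m along the plane.

h_p = 1.750 m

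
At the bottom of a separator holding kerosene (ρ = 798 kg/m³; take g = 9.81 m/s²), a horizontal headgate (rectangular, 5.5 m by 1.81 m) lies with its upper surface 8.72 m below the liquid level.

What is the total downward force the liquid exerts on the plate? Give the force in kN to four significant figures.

F ≈ 679.6 kN

γ = ρg = 798 × 9.81 / 1000 = 7.82838 kN/m³.
The plate is horizontal, so pressure is uniform at p = γ·h = 7.82838 × 8.72 = 68.2635 kN/m².
A = 5.5 × 1.81 = 9.955 m².
F = p·A = 68.2635 × 9.955 = 679.563 kN.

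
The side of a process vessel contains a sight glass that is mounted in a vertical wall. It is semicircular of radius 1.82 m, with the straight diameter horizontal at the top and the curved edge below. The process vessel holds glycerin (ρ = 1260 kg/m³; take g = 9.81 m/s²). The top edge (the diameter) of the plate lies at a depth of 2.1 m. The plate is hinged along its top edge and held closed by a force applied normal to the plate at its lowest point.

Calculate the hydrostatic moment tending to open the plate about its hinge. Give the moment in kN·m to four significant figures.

M ≈ 157.6 kN·m

γ = ρg = 1260 × 9.81 / 1000 = 12.3606 kN/m³.
The centroid of a semicircle lies 4r/(3π) = 0.772432 m from the diameter, here below the top edge, so the centroid depth is h_c = 2.1 + 0.772432 = 2.87243 m.
A = πr²/2 = π × 1.82²/2 = 5.20311 m².
Resultant F = γ·h_c·A = 12.3606 × 2.87243 × 5.20311 = 184.736 kN.
I_c = (π/8 − 8/(9π))·r⁴ = 0.109757 × 1.82⁴ = 1.20425 m⁴.
Centre of pressure: y_p = y_c + I_c/(y_c·A) = 2.87243 + 1.20425/(2.87243 × 5.20311) = 2.87243 + 0.0805757 = 2.95301 m along the plane.
The resultant acts 0.772432 + 0.0805757 = 0.853008 m (along the plate) below the hinge at the top edge, so the moment about the hinge is M = F × 0.853008 = 184.736 × 0.853008 = 157.581 kN·m.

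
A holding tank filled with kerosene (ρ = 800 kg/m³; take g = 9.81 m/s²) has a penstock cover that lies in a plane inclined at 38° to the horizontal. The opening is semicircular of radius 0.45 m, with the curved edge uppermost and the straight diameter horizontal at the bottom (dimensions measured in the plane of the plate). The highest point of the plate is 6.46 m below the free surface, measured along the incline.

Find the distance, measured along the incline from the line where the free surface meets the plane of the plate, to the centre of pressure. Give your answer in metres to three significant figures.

γ = ρg = 800 × 9.81 / 1000 = 7.848 kN/m³.
Let θ = 38° be the plate's angle to the horizontal; measure y along the incline from where the plane meets the free surface. Vertical depth h = y·sinθ with sinθ = 0.615661.
The centroid lies 4r/(3π) = 0.190986 m above the diameter, so r − 4r/(3π) = 0.45 − 0.190986 = 0.259014 m below the topmost point, so y_c = 6.46 + 0.259014 = 6.71901 m and h_c = 6.71901 × 0.615661 = 4.13663 m.
A = πr²/2 = π × 0.45²/2 = 0.318086 m².
Resultant F = γ·h_c·A = 7.848 × 4.13663 × 0.318086 = 10.3264 kN.
I_c = (π/8 − 8/(9π))·r⁴ = 0.109757 × 0.45⁴ = 0.00450072 m⁴.
Centre of pressure: y_p = y_c + I_c/(y_c·A) = 6.71901 + 0.00450072/(6.71901 × 0.318086) = 6.71901 + 0.00210587 = 6.72112 m along the plane.

y_p = 6.72 m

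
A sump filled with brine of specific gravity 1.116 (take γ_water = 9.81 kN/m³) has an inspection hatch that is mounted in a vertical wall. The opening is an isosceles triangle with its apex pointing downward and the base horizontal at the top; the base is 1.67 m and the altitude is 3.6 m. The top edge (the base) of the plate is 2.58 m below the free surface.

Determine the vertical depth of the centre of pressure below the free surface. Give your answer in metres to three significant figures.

γ = 1.116 × 9.81 = 10.94796 kN/m³.
With the apex down, the centroid sits h/3 = 3.6/3 = 1.2 m below the base (the top edge), so the centroid depth is h_c = 2.58 + 1.2 = 3.78 m.
A = ½ × 1.67 × 3.6 = 3.006 m².
Resultant F = γ·h_c·A = 10.94796 × 3.78 × 3.006 = 124.398 kN.
I_c = b·h³/36 = 1.67 × 3.6³/36 = 2.16432 m⁴.
Centre of pressure: y_p = y_c + I_c/(y_c·A) = 3.78 + 2.16432/(3.78 × 3.006) = 3.78 + 0.190476 = 3.97048 m along the plane.

h_p = 3.97 m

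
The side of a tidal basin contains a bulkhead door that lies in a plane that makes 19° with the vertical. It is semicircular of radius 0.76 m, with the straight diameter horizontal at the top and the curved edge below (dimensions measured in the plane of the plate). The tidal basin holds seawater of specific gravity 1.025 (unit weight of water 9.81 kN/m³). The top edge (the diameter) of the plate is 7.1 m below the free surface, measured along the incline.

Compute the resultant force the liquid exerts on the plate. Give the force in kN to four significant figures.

F ≈ 64.03 kN

γ = 1.025 × 9.81 = 10.05525 kN/m³.
The plate makes 19° with the vertical, i.e. θ = 90° − 19° = 71° to the horizontal. Measuring y along the incline from the free-surface line, vertical depth h = y·sinθ with sinθ = 0.945519.
The centroid of a semicircle lies 4r/(3π) = 0.322554 m from the diameter, here below the top edge, so y_c = 7.1 + 0.322554 = 7.42255 m and h_c = 7.42255 × 0.945519 = 7.01816 m.
A = πr²/2 = π × 0.76²/2 = 0.907292 m².
Resultant F = γ·h_c·A = 10.05525 × 7.01816 × 0.907292 = 64.027 kN.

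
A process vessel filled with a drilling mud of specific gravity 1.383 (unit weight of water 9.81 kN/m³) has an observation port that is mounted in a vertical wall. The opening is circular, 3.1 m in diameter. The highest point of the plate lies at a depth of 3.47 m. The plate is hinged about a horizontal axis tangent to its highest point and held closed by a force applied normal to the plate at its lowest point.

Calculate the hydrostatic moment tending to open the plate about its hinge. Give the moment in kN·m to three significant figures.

M ≈ 858 kN·m

γ = 1.383 × 9.81 = 13.56723 kN/m³.
The centroid is at the centre, 1.55 m below the top of the plate, so the centroid depth is h_c = 3.47 + 1.55 = 5.02 m.
A = π(1.55)² = 7.54768 m².
Resultant F = γ·h_c·A = 13.56723 × 5.02 × 7.54768 = 514.054 kN.
I_c = πr⁴/4 = π × 1.55⁴/4 = 4.53332 m⁴.
Centre of pressure: y_p = y_c + I_c/(y_c·A) = 5.02 + 4.53332/(5.02 × 7.54768) = 5.02 + 0.119646 = 5.13965 m along the plane.
The resultant acts 1.55 + 0.119646 = 1.66965 m (along the plate) below the hinge at the top edge, so the moment about the hinge is M = F × 1.66965 = 514.054 × 1.66965 = 858.29 kN·m.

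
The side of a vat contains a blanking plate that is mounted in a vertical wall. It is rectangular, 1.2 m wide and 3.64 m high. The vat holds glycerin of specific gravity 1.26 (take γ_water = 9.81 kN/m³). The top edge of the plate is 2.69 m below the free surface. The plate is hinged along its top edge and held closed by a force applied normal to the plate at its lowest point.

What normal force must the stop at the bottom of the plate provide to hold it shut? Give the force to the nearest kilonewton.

P ≈ 138 kN

γ = 1.26 × 9.81 = 12.3606 kN/m³.
The centroid lies 3.64/2 = 1.82 m below the top edge, so the centroid depth is h_c = 2.69 + 1.82 = 4.51 m.
A = 1.2 × 3.64 = 4.368 m².
Resultant F = γ·h_c·A = 12.3606 × 4.51 × 4.368 = 243.5 kN.
I_c = b·h³/12 = 1.2 × 3.64³/12 = 4.82285 m⁴.
Centre of pressure: y_p = y_c + I_c/(y_c·A) = 4.51 + 4.82285/(4.51 × 4.368) = 4.51 + 0.244819 = 4.75482 m along the plane.
The resultant acts 1.82 + 0.244819 = 2.06482 m (along the plate) below the hinge at the top edge, so the moment about the hinge is M = F × 2.06482 = 243.5 × 2.06482 = 502.784 kN·m.
A normal force at the bottom, 3.64 m from the hinge, must supply this moment: P = 502.784/3.64 = 138.127 kN.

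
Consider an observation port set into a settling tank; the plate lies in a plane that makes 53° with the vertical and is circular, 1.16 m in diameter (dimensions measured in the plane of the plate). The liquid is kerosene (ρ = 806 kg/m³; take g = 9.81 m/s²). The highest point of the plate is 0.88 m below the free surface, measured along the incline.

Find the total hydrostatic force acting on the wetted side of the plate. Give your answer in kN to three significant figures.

γ = ρg = 806 × 9.81 / 1000 = 7.90686 kN/m³.
The plate makes 53° with the vertical, i.e. θ = 90° − 53° = 37° to the horizontal. Measuring y along the incline from the free-surface line, vertical depth h = y·sinθ with sinθ = 0.601815.
The centroid is at the centre, 0.58 m below the top of the plate, so y_c = 0.88 + 0.58 = 1.46 m and h_c = 1.46 × 0.601815 = 0.87865 m.
A = π(0.58)² = 1.05683 m².
Resultant F = γ·h_c·A = 7.90686 × 0.87865 × 1.05683 = 7.34218 kN.

F ≈ 7.34 kN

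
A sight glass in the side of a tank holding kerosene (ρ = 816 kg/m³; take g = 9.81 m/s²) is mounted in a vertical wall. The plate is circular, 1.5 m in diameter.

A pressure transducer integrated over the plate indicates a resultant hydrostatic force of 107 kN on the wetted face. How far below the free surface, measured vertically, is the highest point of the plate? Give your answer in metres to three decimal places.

γ = ρg = 816 × 9.81 / 1000 = 8.00496 kN/m³.
A = π(0.75)² = 1.76715 m².
From F = γ·h_c·A, the centroid depth is h_c = 107/(8.00496 × 1.76715) = 7.56399 m.
The centroid is at the centre, 0.75 m below the top of the plate, so the highest point sits at h_top = 7.56399 − 0.75 = 6.81399 m below the surface.

d_top ≈ 6.814 m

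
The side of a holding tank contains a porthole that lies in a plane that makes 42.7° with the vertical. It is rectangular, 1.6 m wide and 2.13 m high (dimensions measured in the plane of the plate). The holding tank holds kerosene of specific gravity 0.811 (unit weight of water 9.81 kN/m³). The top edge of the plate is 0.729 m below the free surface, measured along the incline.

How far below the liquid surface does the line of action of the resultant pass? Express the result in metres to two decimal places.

h_p = 1.47 m

γ = 0.811 × 9.81 = 7.95591 kN/m³.
The plate makes 42.7° with the vertical, i.e. θ = 90° − 42.7° = 47.3° to the horizontal. Measuring y along the incline from the free-surface line, vertical depth h = y·sinθ with sinθ = 0.734915.
The centroid lies 2.13/2 = 1.065 m below the top edge, so y_c = 0.729 + 1.065 = 1.794 m and h_c = 1.794 × 0.734915 = 1.31844 m.
A = 1.6 × 2.13 = 3.408 m².
Resultant F = γ·h_c·A = 7.95591 × 1.31844 × 3.408 = 35.7478 kN.
I_c = b·h³/12 = 1.6 × 2.13³/12 = 1.28848 m⁴.
Centre of pressure: y_p = y_c + I_c/(y_c·A) = 1.794 + 1.28848/(1.794 × 3.408) = 1.794 + 0.210744 = 2.00474 m along the plane.
Vertically, h_p = y_p·sinθ = 2.00474 × 0.734915 = 1.47331 m.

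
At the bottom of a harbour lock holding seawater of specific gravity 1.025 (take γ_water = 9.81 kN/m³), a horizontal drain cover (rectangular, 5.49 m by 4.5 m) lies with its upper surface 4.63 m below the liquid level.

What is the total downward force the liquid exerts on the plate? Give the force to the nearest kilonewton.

γ = 1.025 × 9.81 = 10.05525 kN/m³.
The plate is horizontal, so pressure is uniform at p = γ·h = 10.05525 × 4.63 = 46.5558 kN/m².
A = 5.49 × 4.5 = 24.705 m².
F = p·A = 46.5558 × 24.705 = 1150.16 kN.

F ≈ 1150 kN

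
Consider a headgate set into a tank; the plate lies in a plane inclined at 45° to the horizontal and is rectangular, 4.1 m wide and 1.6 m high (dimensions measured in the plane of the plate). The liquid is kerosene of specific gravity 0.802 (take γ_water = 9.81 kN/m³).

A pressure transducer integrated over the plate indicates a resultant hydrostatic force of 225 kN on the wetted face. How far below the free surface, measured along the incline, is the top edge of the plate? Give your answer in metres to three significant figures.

γ = 0.802 × 9.81 = 7.86762 kN/m³.
A = 4.1 × 1.6 = 6.56 m².
From F = γ·h_c·A, the centroid depth is h_c = 225/(7.86762 × 6.56) = 4.35949 m.
Let θ = 45° be the plate's angle to the horizontal; measure y along the incline from where the plane meets the free surface. Vertical depth h = y·sinθ with sinθ = 0.707107.
Along the incline, y_c = h_c/sinθ = 4.35949/0.707107 = 6.16525 m.
The centroid lies 1.6/2 = 0.8 m below the top edge, so the top edge sits at y_top = 6.16525 − 0.8 = 5.36525 m along the incline.

y_top ≈ 5.37 m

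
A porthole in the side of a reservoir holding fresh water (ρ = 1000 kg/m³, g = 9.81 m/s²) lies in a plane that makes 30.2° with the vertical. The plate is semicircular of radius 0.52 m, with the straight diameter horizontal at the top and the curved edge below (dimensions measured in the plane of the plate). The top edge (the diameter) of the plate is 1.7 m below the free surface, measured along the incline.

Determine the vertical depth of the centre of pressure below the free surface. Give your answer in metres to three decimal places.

γ = ρg = 1000 × 9.81 = 9810 N/m³ = 9.81 kN/m³.
The plate makes 30.2° with the vertical, i.e. θ = 90° − 30.2° = 59.8° to the horizontal. Measuring y along the incline from the free-surface line, vertical depth h = y·sinθ with sinθ = 0.864275.
The centroid of a semicircle lies 4r/(3π) = 0.220695 m from the diameter, here below the top edge, so y_c = 1.7 + 0.220695 = 1.9207 m and h_c = 1.9207 × 0.864275 = 1.66001 m.
A = πr²/2 = π × 0.52²/2 = 0.424743 m².
Resultant F = γ·h_c·A = 9.81 × 1.66001 × 0.424743 = 6.91681 kN.
I_c = (π/8 − 8/(9π))·r⁴ = 0.109757 × 0.52⁴ = 0.00802501 m⁴.
Centre of pressure: y_p = y_c + I_c/(y_c·A) = 1.9207 + 0.00802501/(1.9207 × 0.424743) = 1.9207 + 0.00983694 = 1.93054 m along the plane.
Vertically, h_p = y_p·sinθ = 1.93054 × 0.864275 = 1.66852 m.

h_p = 1.669 m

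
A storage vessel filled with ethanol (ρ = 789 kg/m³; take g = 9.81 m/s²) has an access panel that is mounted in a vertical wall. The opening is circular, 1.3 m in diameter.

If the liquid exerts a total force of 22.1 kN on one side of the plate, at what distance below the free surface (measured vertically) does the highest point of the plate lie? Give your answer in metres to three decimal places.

γ = ρg = 789 × 9.81 / 1000 = 7.74009 kN/m³.
A = π(0.65)² = 1.32732 m².
From F = γ·h_c·A, the centroid depth is h_c = 22.1/(7.74009 × 1.32732) = 2.15115 m.
The centroid is at the centre, 0.65 m below the top of the plate, so the highest point sits at h_top = 2.15115 − 0.65 = 1.50115 m below the surface.

d_top ≈ 1.501 m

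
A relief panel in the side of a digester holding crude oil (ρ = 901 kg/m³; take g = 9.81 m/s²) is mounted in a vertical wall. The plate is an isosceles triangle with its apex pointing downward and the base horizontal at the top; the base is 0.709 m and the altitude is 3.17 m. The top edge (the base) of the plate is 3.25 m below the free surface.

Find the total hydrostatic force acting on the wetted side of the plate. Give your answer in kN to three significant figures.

γ = ρg = 901 × 9.81 / 1000 = 8.83881 kN/m³.
With the apex down, the centroid sits h/3 = 3.17/3 = 1.05667 m below the base (the top edge), so the centroid depth is h_c = 3.25 + 1.05667 = 4.30667 m.
A = ½ × 0.709 × 3.17 = 1.12376 m².
Resultant F = γ·h_c·A = 8.83881 × 4.30667 × 1.12376 = 42.7769 kN.

F ≈ 42.8 kN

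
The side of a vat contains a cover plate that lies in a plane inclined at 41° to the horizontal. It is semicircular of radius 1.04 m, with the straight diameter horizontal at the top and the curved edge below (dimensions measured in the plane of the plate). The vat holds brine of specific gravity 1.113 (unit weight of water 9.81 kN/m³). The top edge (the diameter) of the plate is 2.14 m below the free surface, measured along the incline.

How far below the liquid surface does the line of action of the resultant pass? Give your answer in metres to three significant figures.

γ = 1.113 × 9.81 = 10.91853 kN/m³.
Let θ = 41° be the plate's angle to the horizontal; measure y along the incline from where the plane meets the free surface. Vertical depth h = y·sinθ with sinθ = 0.656059.
The centroid of a semicircle lies 4r/(3π) = 0.44139 m from the diameter, here below the top edge, so y_c = 2.14 + 0.44139 = 2.58139 m and h_c = 2.58139 × 0.656059 = 1.69354 m.
A = πr²/2 = π × 1.04²/2 = 1.69897 m².
Resultant F = γ·h_c·A = 10.91853 × 1.69354 × 1.69897 = 31.4156 kN.
I_c = (π/8 − 8/(9π))·r⁴ = 0.109757 × 1.04⁴ = 0.1284 m⁴.
Centre of pressure: y_p = y_c + I_c/(y_c·A) = 2.58139 + 0.1284/(2.58139 × 1.69897) = 2.58139 + 0.0292769 = 2.61067 m along the plane.
Vertically, h_p = y_p·sinθ = 2.61067 × 0.656059 = 1.71275 m.

h_p = 1.71 m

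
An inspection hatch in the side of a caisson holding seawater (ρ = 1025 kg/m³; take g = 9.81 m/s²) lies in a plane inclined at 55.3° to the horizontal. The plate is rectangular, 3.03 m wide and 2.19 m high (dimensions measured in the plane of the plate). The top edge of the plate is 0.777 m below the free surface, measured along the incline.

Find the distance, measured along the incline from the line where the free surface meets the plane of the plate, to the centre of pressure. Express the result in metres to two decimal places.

y_p = 2.09 m

γ = ρg = 1025 × 9.81 / 1000 = 10.05525 kN/m³.
Let θ = 55.3° be the plate's angle to the horizontal; measure y along the incline from where the plane meets the free surface. Vertical depth h = y·sinθ with sinθ = 0.822144.
The centroid lies 2.19/2 = 1.095 m below the top edge, so y_c = 0.777 + 1.095 = 1.872 m and h_c = 1.872 × 0.822144 = 1.53905 m.
A = 3.03 × 2.19 = 6.6357 m².
Resultant F = γ·h_c·A = 10.05525 × 1.53905 × 6.6357 = 102.691 kN.
I_c = b·h³/12 = 3.03 × 2.19³/12 = 2.65212 m⁴.
Centre of pressure: y_p = y_c + I_c/(y_c·A) = 1.872 + 2.65212/(1.872 × 6.6357) = 1.872 + 0.213501 = 2.0855 m along the plane.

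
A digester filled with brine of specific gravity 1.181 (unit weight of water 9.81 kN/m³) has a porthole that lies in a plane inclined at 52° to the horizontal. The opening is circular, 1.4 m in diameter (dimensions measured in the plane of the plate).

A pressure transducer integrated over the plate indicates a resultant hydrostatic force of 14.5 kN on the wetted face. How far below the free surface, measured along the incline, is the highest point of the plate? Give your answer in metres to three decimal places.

y_top ≈ 0.332 m

γ = 1.181 × 9.81 = 11.58561 kN/m³.
A = π(0.7)² = 1.53938 m².
From F = γ·h_c·A, the centroid depth is h_c = 14.5/(11.58561 × 1.53938) = 0.813024 m.
Let θ = 52° be the plate's angle to the horizontal; measure y along the incline from where the plane meets the free surface. Vertical depth h = y·sinθ with sinθ = 0.788011.
Along the incline, y_c = h_c/sinθ = 0.813024/0.788011 = 1.03174 m.
The centroid is at the centre, 0.7 m below the top of the plate, so the highest point sits at y_top = 1.03174 − 0.7 = 0.33174 m along the incline.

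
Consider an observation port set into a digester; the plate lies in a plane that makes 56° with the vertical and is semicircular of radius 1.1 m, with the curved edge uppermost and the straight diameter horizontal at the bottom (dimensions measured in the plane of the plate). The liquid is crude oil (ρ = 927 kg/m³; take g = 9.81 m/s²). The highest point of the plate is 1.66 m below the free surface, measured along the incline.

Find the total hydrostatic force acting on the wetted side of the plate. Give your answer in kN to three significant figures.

γ = ρg = 927 × 9.81 / 1000 = 9.09387 kN/m³.
The plate makes 56° with the vertical, i.e. θ = 90° − 56° = 34° to the horizontal. Measuring y along the incline from the free-surface line, vertical depth h = y·sinθ with sinθ = 0.559193.
The centroid lies 4r/(3π) = 0.466854 m above the diameter, so r − 4r/(3π) = 1.1 − 0.466854 = 0.633146 m below the topmost point, so y_c = 1.66 + 0.633146 = 2.29315 m and h_c = 2.29315 × 0.559193 = 1.28231 m.
A = πr²/2 = π × 1.1²/2 = 1.90066 m².
Resultant F = γ·h_c·A = 9.09387 × 1.28231 × 1.90066 = 22.1639 kN.

F ≈ 22.2 kN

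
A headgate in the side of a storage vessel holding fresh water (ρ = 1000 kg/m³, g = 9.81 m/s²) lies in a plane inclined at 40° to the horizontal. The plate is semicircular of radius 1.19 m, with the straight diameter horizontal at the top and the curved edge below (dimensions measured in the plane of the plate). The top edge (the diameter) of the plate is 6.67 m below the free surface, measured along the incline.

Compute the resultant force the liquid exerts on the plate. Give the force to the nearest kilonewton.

γ = ρg = 1000 × 9.81 = 9810 N/m³ = 9.81 kN/m³.
Let θ = 40° be the plate's angle to the horizontal; measure y along the incline from where the plane meets the free surface. Vertical depth h = y·sinθ with sinθ = 0.642788.
The centroid of a semicircle lies 4r/(3π) = 0.505052 m from the diameter, here below the top edge, so y_c = 6.67 + 0.505052 = 7.17505 m and h_c = 7.17505 × 0.642788 = 4.61204 m.
A = πr²/2 = π × 1.19²/2 = 2.2244 m².
Resultant F = γ·h_c·A = 9.81 × 4.61204 × 2.2244 = 100.641 kN.

F ≈ 101 kN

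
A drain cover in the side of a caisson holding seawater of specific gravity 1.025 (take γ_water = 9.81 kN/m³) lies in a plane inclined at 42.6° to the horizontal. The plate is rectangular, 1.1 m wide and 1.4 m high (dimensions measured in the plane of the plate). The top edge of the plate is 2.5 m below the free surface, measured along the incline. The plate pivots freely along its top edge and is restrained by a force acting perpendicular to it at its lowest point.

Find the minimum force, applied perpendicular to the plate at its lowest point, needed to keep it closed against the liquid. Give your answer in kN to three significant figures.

γ = 1.025 × 9.81 = 10.05525 kN/m³.
Let θ = 42.6° be the plate's angle to the horizontal; measure y along the incline from where the plane meets the free surface. Vertical depth h = y·sinθ with sinθ = 0.676876.
The centroid lies 1.4/2 = 0.7 m below the top edge, so y_c = 2.5 + 0.7 = 3.2 m and h_c = 3.2 × 0.676876 = 2.166 m.
A = 1.1 × 1.4 = 1.54 m².
Resultant F = γ·h_c·A = 10.05525 × 2.166 × 1.54 = 33.5407 kN.
I_c = b·h³/12 = 1.1 × 1.4³/12 = 0.251533 m⁴.
Centre of pressure: y_p = y_c + I_c/(y_c·A) = 3.2 + 0.251533/(3.2 × 1.54) = 3.2 + 0.0510416 = 3.25104 m along the plane.
The resultant acts 0.7 + 0.0510416 = 0.751042 m (along the plate) below the hinge at the top edge, so the moment about the hinge is M = F × 0.751042 = 33.5407 × 0.751042 = 25.1905 kN·m.
A normal force at the bottom, 1.4 m from the hinge, must supply this moment: P = 25.1905/1.4 = 17.9932 kN.

P ≈ 18.0 kN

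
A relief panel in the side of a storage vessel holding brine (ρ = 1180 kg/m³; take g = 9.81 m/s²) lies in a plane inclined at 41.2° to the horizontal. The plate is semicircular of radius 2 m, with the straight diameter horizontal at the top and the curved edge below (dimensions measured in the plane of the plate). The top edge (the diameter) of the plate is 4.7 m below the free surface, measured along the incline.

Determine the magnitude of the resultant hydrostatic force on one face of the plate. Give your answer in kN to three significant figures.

F ≈ 266 kN

γ = ρg = 1180 × 9.81 / 1000 = 11.5758 kN/m³.
Let θ = 41.2° be the plate's angle to the horizontal; measure y along the incline from where the plane meets the free surface. Vertical depth h = y·sinθ with sinθ = 0.658689.
The centroid of a semicircle lies 4r/(3π) = 0.848826 m from the diameter, here below the top edge, so y_c = 4.7 + 0.848826 = 5.54883 m and h_c = 5.54883 × 0.658689 = 3.65495 m.
A = πr²/2 = π × 2²/2 = 6.28319 m².
Resultant F = γ·h_c·A = 11.5758 × 3.65495 × 6.28319 = 265.835 kN.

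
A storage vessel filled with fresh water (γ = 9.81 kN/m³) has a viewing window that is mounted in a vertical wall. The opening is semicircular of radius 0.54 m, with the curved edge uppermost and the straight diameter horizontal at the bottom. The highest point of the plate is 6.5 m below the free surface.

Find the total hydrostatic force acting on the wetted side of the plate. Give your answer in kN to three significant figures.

F ≈ 30.6 kN

γ = 9.81 kN/m³.
The centroid lies 4r/(3π) = 0.229183 m above the diameter, so r − 4r/(3π) = 0.54 − 0.229183 = 0.310817 m below the topmost point, so the centroid depth is h_c = 6.5 + 0.310817 = 6.81082 m.
A = πr²/2 = π × 0.54²/2 = 0.458044 m².
Resultant F = γ·h_c·A = 9.81 × 6.81082 × 0.458044 = 30.6038 kN.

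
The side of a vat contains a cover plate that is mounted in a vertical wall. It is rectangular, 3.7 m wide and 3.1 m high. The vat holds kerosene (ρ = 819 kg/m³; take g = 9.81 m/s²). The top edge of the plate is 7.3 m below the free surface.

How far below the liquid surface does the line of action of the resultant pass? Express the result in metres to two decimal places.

γ = ρg = 819 × 9.81 / 1000 = 8.03439 kN/m³.
The centroid lies 3.1/2 = 1.55 m below the top edge, so the centroid depth is h_c = 7.3 + 1.55 = 8.85 m.
A = 3.7 × 3.1 = 11.47 m².
Resultant F = γ·h_c·A = 8.03439 × 8.85 × 11.47 = 815.567 kN.
I_c = b·h³/12 = 3.7 × 3.1³/12 = 9.18556 m⁴.
Centre of pressure: y_p = y_c + I_c/(y_c·A) = 8.85 + 9.18556/(8.85 × 11.47) = 8.85 + 0.0904897 = 8.94049 m along the plane.

h_p = 8.94 m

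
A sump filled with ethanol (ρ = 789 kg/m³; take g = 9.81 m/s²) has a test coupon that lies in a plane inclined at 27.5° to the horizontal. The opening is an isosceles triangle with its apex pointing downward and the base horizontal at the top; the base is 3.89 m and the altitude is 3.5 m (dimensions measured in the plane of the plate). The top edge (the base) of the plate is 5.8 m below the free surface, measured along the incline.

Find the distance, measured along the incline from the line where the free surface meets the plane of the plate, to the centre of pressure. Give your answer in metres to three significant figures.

y_p = 7.06 m

γ = ρg = 789 × 9.81 / 1000 = 7.74009 kN/m³.
Let θ = 27.5° be the plate's angle to the horizontal; measure y along the incline from where the plane meets the free surface. Vertical depth h = y·sinθ with sinθ = 0.461749.
With the apex down, the centroid sits h/3 = 3.5/3 = 1.16667 m below the base (the top edge), so y_c = 5.8 + 1.16667 = 6.96667 m and h_c = 6.96667 × 0.461749 = 3.21685 m.
A = ½ × 3.89 × 3.5 = 6.8075 m².
Resultant F = γ·h_c·A = 7.74009 × 3.21685 × 6.8075 = 169.498 kN.
I_c = b·h³/36 = 3.89 × 3.5³/36 = 4.63288 m⁴.
Centre of pressure: y_p = y_c + I_c/(y_c·A) = 6.96667 + 4.63288/(6.96667 × 6.8075) = 6.96667 + 0.0976873 = 7.06436 m along the plane.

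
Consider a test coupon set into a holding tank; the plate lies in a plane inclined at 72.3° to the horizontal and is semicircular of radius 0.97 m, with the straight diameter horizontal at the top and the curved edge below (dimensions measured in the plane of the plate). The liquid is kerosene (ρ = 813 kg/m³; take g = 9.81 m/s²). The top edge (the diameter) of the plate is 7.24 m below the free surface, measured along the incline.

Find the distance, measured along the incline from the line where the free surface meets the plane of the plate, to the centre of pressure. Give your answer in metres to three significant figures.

γ = ρg = 813 × 9.81 / 1000 = 7.97553 kN/m³.
Let θ = 72.3° be the plate's angle to the horizontal; measure y along the incline from where the plane meets the free surface. Vertical depth h = y·sinθ with sinθ = 0.952661.
The centroid of a semicircle lies 4r/(3π) = 0.411681 m from the diameter, here below the top edge, so y_c = 7.24 + 0.411681 = 7.65168 m and h_c = 7.65168 × 0.952661 = 7.28946 m.
A = πr²/2 = π × 0.97²/2 = 1.47796 m².
Resultant F = γ·h_c·A = 7.97553 × 7.28946 × 1.47796 = 85.9246 kN.
I_c = (π/8 − 8/(9π))·r⁴ = 0.109757 × 0.97⁴ = 0.0971671 m⁴.
Centre of pressure: y_p = y_c + I_c/(y_c·A) = 7.65168 + 0.0971671/(7.65168 × 1.47796) = 7.65168 + 0.00859211 = 7.66027 m along the plane.

y_p = 7.66 m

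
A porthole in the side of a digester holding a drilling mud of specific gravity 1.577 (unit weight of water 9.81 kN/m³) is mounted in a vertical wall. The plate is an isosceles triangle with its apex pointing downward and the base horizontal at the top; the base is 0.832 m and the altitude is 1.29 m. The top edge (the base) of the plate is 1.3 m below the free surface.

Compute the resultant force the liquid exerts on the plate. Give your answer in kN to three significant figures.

F ≈ 14.4 kN

γ = 1.577 × 9.81 = 15.47037 kN/m³.
With the apex down, the centroid sits h/3 = 1.29/3 = 0.43 m below the base (the top edge), so the centroid depth is h_c = 1.3 + 0.43 = 1.73 m.
A = ½ × 0.832 × 1.29 = 0.53664 m².
Resultant F = γ·h_c·A = 15.47037 × 1.73 × 0.53664 = 14.3625 kN.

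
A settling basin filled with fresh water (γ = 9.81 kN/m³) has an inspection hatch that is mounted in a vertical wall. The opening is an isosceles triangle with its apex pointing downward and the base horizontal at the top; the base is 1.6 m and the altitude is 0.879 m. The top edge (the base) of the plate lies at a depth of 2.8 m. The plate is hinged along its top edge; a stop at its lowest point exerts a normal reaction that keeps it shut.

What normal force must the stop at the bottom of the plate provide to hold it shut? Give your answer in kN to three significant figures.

γ = 9.81 kN/m³.
With the apex down, the centroid sits h/3 = 0.879/3 = 0.293 m below the base (the top edge), so the centroid depth is h_c = 2.8 + 0.293 = 3.093 m.
A = ½ × 1.6 × 0.879 = 0.7032 m².
Resultant F = γ·h_c·A = 9.81 × 3.093 × 0.7032 = 21.3367 kN.
I_c = b·h³/36 = 1.6 × 0.879³/36 = 0.0301845 m⁴.
Centre of pressure: y_p = y_c + I_c/(y_c·A) = 3.093 + 0.0301845/(3.093 × 0.7032) = 3.093 + 0.0138779 = 3.10688 m along the plane.
The resultant acts 0.293 + 0.0138779 = 0.306878 m (along the plate) below the hinge at the top edge, so the moment about the hinge is M = F × 0.306878 = 21.3367 × 0.306878 = 6.54776 kN·m.
A normal force at the bottom, 0.879 m from the hinge, must supply this moment: P = 6.54776/0.879 = 7.4491 kN.

P ≈ 7.45 kN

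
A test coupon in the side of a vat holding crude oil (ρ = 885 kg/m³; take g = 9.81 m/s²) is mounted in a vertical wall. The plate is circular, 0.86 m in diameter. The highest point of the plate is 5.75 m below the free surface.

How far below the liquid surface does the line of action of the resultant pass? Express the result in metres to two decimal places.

γ = ρg = 885 × 9.81 / 1000 = 8.68185 kN/m³.
The centroid is at the centre, 0.43 m below the top of the plate, so the centroid depth is h_c = 5.75 + 0.43 = 6.18 m.
A = π(0.43)² = 0.58088 m².
Resultant F = γ·h_c·A = 8.68185 × 6.18 × 0.58088 = 31.1664 kN.
I_c = πr⁴/4 = π × 0.43⁴/4 = 0.0268512 m⁴.
Centre of pressure: y_p = y_c + I_c/(y_c·A) = 6.18 + 0.0268512/(6.18 × 0.58088) = 6.18 + 0.00747978 = 6.18748 m along the plane.

h_p = 6.19 m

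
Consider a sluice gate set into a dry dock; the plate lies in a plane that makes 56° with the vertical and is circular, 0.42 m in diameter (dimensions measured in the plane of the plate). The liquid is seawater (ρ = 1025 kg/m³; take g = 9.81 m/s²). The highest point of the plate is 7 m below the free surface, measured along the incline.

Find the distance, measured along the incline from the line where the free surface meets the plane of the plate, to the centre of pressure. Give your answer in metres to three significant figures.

γ = ρg = 1025 × 9.81 / 1000 = 10.05525 kN/m³.
The plate makes 56° with the vertical, i.e. θ = 90° − 56° = 34° to the horizontal. Measuring y along the incline from the free-surface line, vertical depth h = y·sinθ with sinθ = 0.559193.
The centroid is at the centre, 0.21 m below the top of the plate, so y_c = 7 + 0.21 = 7.21 m and h_c = 7.21 × 0.559193 = 4.03178 m.
A = π(0.21)² = 0.138544 m².
Resultant F = γ·h_c·A = 10.05525 × 4.03178 × 0.138544 = 5.61665 kN.
I_c = πr⁴/4 = π × 0.21⁴/4 = 0.00152745 m⁴.
Centre of pressure: y_p = y_c + I_c/(y_c·A) = 7.21 + 0.00152745/(7.21 × 0.138544) = 7.21 + 0.00152913 = 7.21153 m along the plane.

y_p = 7.21 m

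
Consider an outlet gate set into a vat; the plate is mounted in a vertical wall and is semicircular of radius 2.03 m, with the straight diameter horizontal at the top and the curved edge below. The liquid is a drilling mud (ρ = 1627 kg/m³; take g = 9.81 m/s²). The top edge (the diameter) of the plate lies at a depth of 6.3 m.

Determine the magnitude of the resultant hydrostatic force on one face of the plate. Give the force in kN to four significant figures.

γ = ρg = 1627 × 9.81 / 1000 = 15.96087 kN/m³.
The centroid of a semicircle lies 4r/(3π) = 0.861559 m from the diameter, here below the top edge, so the centroid depth is h_c = 6.3 + 0.861559 = 7.16156 m.
A = πr²/2 = π × 2.03²/2 = 6.47309 m².
Resultant F = γ·h_c·A = 15.96087 × 7.16156 × 6.47309 = 739.905 kN.

F ≈ 739.9 kN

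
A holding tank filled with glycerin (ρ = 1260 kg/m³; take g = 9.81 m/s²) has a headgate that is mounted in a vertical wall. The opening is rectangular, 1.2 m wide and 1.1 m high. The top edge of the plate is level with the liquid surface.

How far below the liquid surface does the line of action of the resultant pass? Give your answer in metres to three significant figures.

h_p = 0.733 m

γ = ρg = 1260 × 9.81 / 1000 = 12.3606 kN/m³.
The centroid lies 1.1/2 = 0.55 m below the top edge, so the centroid depth is h_c = 0.55 m.
A = 1.2 × 1.1 = 1.32 m².
Resultant F = γ·h_c·A = 12.3606 × 0.55 × 1.32 = 8.9738 kN.
I_c = b·h³/12 = 1.2 × 1.1³/12 = 0.1331 m⁴.
Centre of pressure: y_p = y_c + I_c/(y_c·A) = 0.55 + 0.1331/(0.55 × 1.32) = 0.55 + 0.183333 = 0.733333 m along the plane.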